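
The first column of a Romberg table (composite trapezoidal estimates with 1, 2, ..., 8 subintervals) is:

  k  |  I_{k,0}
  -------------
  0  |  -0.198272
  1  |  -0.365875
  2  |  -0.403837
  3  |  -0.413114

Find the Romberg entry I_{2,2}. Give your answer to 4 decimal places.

Richardson extrapolation on the trapezoidal column (denominator 4−1=3):
I_{1,1} = (4·(-0.365875) − (-0.198272)) / 3 = -0.421743
I_{2,1} = (4·(-0.403837) − (-0.365875)) / 3 = -0.416491
I_{2,2} = (16·(-0.416491) − (-0.421743)) / 15 = -0.416141

-0.4161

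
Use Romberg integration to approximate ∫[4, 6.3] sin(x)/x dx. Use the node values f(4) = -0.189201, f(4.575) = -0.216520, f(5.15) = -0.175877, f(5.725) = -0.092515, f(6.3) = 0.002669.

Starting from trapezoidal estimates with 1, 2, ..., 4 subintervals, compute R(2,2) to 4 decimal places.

-0.3400

R(0,0) (trapezoid, 1 panel, h=2.3000): -0.214512
R(1,0) (trapezoid, 2 panels, h=1.1500): -0.309514
R(2,0) (trapezoid, 4 panels, h=0.5750): -0.332452
R(1,1) = -0.309514 + (-0.309514 − (-0.214512))/3 = -0.341181
R(2,1) = -0.332452 + (-0.332452 − (-0.309514))/3 = -0.340098
R(2,2) = -0.340098 + (-0.340098 − (-0.341181))/15 = -0.340026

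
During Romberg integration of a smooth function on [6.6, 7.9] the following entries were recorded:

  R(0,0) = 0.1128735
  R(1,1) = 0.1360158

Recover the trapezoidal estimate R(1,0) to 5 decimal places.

0.13023

From R(1,1) = (4·R(1,0) − R(0,0))/3, solve for R(1,0):
4·R(1,0) = 3·0.1360158 + 0.1128735 = 0.5209209
R(1,0) = 0.1302302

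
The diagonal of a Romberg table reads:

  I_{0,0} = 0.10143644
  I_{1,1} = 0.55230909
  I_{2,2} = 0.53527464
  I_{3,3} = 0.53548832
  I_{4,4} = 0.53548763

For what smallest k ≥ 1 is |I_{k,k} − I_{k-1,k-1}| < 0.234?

|I_{1,1} − I_{0,0}| = 0.45087265 ≥ 0.234
|I_{2,2} − I_{1,1}| = 0.01703445 < 0.234

k = 2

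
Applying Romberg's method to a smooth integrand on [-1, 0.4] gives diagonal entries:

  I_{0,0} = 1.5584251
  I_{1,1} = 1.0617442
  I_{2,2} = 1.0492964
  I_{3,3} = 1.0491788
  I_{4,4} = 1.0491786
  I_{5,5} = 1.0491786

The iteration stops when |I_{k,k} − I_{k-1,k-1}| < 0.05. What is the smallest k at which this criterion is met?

k = 2

|I_{1,1} − I_{0,0}| = 0.4966809 ≥ 0.05
|I_{2,2} − I_{1,1}| = 0.0124478 < 0.05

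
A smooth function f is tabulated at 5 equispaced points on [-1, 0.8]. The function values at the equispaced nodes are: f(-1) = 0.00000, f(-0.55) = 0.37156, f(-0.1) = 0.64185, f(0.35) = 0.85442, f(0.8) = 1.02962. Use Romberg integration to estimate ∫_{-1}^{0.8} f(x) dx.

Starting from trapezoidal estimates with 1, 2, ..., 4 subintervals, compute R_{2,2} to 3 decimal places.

1.083

R_{0,0} (trapezoid, 1 panel, h=1.8000): 0.92666
R_{1,0} (trapezoid, 2 panels, h=0.9000): 1.04099
R_{2,0} (trapezoid, 4 panels, h=0.4500): 1.07219
R_{1,1} = 1.04099 + (1.04099 − 0.92666)/3 = 1.07910
R_{2,1} = 1.07219 + (1.07219 − 1.04099)/3 = 1.08259
R_{2,2} = 1.08259 + (1.08259 − 1.07910)/15 = 1.08282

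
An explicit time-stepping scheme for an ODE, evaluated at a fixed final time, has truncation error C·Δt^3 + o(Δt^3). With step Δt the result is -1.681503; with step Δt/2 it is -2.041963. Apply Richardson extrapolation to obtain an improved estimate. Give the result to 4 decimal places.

The leading error scales as Δt^3; refining by a factor of 2 reduces it by 2^3 = 8.
Extrapolated value = (8·A(Δt/2) − A(Δt)) / (8 − 1)
= (8·(-2.041963) − (-1.681503)) / 7
= -14.654201 / 7 = -2.093457

-2.0935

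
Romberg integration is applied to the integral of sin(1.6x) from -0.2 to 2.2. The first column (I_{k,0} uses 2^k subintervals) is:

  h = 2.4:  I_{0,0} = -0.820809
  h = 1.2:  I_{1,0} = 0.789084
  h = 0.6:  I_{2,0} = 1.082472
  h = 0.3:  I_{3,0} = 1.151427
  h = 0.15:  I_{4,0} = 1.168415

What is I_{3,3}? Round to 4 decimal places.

I_{1,1} = (4·0.789084 − (-0.820809)) / 3 = 1.325715
I_{2,1} = (4·1.082472 − 0.789084) / 3 = 1.180268
I_{3,1} = (4·1.151427 − 1.082472) / 3 = 1.174412
I_{2,2} = 1.180268 + (1.180268 − 1.325715)/15 = 1.170572
I_{3,2} = 1.174412 + (1.174412 − 1.180268)/15 = 1.174022
I_{3,3} = 1.174022 + (1.174022 − 1.170572)/63 = 1.174077
(Column j=1 coincides with Simpson's rule on the same nodes.)

1.1741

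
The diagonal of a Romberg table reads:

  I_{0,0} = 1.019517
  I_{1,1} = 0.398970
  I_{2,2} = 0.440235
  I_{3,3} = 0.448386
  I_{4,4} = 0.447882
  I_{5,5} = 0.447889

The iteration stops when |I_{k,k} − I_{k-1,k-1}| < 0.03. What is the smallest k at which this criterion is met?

k = 3

|I_{1,1} − I_{0,0}| = 0.620547 ≥ 0.03
|I_{2,2} − I_{1,1}| = 0.041265 ≥ 0.03
|I_{3,3} − I_{2,2}| = 0.008151 < 0.03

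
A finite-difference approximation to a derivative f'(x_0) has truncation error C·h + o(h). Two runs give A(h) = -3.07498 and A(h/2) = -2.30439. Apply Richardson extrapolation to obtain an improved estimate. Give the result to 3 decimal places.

Extrapolated value = (2·A(h/2) − A(h)) / (2 − 1)
= (2·(-2.30439) − (-3.07498)) / 1
= -1.53380 / 1 = -1.53380

-1.534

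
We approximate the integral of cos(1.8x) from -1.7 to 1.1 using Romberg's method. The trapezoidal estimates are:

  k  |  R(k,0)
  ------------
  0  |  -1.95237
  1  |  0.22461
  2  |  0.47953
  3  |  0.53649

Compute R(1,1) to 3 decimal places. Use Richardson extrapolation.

R(1,1) = (4·0.22461 − (-1.95237)) / 3 = 0.95027

0.950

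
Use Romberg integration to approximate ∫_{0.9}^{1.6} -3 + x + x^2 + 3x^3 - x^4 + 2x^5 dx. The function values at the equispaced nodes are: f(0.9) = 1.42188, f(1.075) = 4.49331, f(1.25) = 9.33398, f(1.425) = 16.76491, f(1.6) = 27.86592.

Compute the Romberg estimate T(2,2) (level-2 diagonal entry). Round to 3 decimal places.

7.757

T(0,0) (trapezoid, 1 panel, h=0.7000): 10.25073
T(1,0) (trapezoid, 2 panels, h=0.3500): 8.39226
T(2,0) (trapezoid, 4 panels, h=0.1750): 7.91632
T(1,1) = 8.39226 + (8.39226 − 10.25073)/3 = 7.77277
T(2,1) = 7.91632 + (7.91632 − 8.39226)/3 = 7.75767
T(2,2) = 7.75767 + (7.75767 − 7.77277)/15 = 7.75666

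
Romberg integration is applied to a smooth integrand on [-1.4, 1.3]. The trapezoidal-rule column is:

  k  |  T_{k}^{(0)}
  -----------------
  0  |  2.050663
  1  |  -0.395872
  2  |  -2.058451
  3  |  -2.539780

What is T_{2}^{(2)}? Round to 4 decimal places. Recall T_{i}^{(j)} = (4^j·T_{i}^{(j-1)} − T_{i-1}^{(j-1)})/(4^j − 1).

Richardson extrapolation on the trapezoidal column (denominator 4−1=3):
T_{1}^{(1)} = -0.395872 + (-0.395872 − 2.050663)/3 = -1.211384
T_{2}^{(1)} = -2.058451 + (-2.058451 − (-0.395872))/3 = -2.612644
T_{2}^{(2)} = (16·(-2.612644) − (-1.211384)) / 15 = -2.706061

-2.7061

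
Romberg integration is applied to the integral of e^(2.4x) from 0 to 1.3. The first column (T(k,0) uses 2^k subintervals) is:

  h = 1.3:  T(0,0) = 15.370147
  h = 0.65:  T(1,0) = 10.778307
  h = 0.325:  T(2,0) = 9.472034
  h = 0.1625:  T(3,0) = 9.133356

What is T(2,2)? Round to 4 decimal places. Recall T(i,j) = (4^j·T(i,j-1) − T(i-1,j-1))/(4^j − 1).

9.0225

Richardson extrapolation on the trapezoidal column (denominator 4−1=3):
T(1,1) = (4·10.778307 − 15.370147) / 3 = 9.247694
T(2,1) = 9.472034 + (9.472034 − 10.778307)/3 = 9.036610
T(2,2) = (16·9.036610 − 9.247694) / 15 = 9.022538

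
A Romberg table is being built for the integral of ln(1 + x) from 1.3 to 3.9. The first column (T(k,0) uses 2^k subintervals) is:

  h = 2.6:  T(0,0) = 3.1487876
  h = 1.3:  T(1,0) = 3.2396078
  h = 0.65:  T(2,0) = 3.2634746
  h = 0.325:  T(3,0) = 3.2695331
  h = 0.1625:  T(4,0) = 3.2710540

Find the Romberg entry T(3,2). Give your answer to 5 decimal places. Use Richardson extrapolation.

T(2,1) = (4·3.2634746 − 3.2396078) / 3 = 3.2714302
T(3,1) = 3.2695331 + (3.2695331 − 3.2634746)/3 = 3.2715526
T(3,2) = 3.2715526 + (3.2715526 − 3.2714302)/15 = 3.2715608

3.27156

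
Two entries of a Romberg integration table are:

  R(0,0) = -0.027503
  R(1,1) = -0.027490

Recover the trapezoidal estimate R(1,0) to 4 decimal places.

-0.0275

From R(1,1) = (4·R(1,0) − R(0,0))/3, solve for R(1,0):
4·R(1,0) = 3·(-0.027490) + (-0.027503) = -0.109973
R(1,0) = -0.027493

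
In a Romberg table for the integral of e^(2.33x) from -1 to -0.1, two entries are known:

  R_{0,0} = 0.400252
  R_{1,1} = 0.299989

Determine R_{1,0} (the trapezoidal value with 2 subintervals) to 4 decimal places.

0.3251

From R_{1,1} = (4·R_{1,0} − R_{0,0})/3, solve for R_{1,0}:
4·R_{1,0} = 3·0.299989 + 0.400252 = 1.300219
R_{1,0} = 0.325055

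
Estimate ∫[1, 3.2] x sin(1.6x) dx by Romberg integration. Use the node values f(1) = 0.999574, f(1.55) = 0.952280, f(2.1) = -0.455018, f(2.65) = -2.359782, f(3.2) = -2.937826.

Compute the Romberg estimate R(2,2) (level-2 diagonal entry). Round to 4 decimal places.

-1.5661

R(0,0) (trapezoid, 1 panel, h=2.2000): -2.132077
R(1,0) (trapezoid, 2 panels, h=1.1000): -1.566558
R(2,0) (trapezoid, 4 panels, h=0.5500): -1.557405
R(1,1) = -1.566558 + (-1.566558 − (-2.132077))/3 = -1.378052
R(2,1) = -1.557405 + (-1.557405 − (-1.566558))/3 = -1.554354
R(2,2) = -1.554354 + (-1.554354 − (-1.378052))/15 = -1.566107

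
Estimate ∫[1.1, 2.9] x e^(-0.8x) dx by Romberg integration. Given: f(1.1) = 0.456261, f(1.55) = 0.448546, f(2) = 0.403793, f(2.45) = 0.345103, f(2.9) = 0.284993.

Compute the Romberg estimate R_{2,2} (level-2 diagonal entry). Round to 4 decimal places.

0.7086

R_{0,0} (trapezoid, 1 panel, h=1.8000): 0.667129
R_{1,0} (trapezoid, 2 panels, h=0.9000): 0.696978
R_{2,0} (trapezoid, 4 panels, h=0.4500): 0.705631
R_{1,1} = 0.696978 + (0.696978 − 0.667129)/3 = 0.706928
R_{2,1} = 0.705631 + (0.705631 − 0.696978)/3 = 0.708515
R_{2,2} = 0.708515 + (0.708515 − 0.706928)/15 = 0.708621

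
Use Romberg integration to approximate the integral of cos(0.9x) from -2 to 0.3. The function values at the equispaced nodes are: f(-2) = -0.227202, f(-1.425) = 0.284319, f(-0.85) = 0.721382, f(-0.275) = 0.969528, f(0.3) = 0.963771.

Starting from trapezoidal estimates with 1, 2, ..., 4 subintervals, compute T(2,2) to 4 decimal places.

T(0,0) (trapezoid, 1 panel, h=2.3000): 0.847054
T(1,0) (trapezoid, 2 panels, h=1.1500): 1.253116
T(2,0) (trapezoid, 4 panels, h=0.5750): 1.347520
T(1,1) = 1.253116 + (1.253116 − 0.847054)/3 = 1.388470
T(2,1) = 1.347520 + (1.347520 − 1.253116)/3 = 1.378988
T(2,2) = 1.378988 + (1.378988 − 1.388470)/15 = 1.378356

1.3784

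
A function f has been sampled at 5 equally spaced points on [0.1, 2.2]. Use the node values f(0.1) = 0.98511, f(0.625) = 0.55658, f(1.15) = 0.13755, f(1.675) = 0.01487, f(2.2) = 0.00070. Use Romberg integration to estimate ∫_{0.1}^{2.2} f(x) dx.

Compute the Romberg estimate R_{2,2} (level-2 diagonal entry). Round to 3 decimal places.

0.626

R_{0,0} (trapezoid, 1 panel, h=2.1000): 1.03510
R_{1,0} (trapezoid, 2 panels, h=1.0500): 0.66198
R_{2,0} (trapezoid, 4 panels, h=0.5250): 0.63100
R_{1,1} = 0.66198 + (0.66198 − 1.03510)/3 = 0.53761
R_{2,1} = 0.63100 + (0.63100 − 0.66198)/3 = 0.62067
R_{2,2} = 0.62067 + (0.62067 − 0.53761)/15 = 0.62621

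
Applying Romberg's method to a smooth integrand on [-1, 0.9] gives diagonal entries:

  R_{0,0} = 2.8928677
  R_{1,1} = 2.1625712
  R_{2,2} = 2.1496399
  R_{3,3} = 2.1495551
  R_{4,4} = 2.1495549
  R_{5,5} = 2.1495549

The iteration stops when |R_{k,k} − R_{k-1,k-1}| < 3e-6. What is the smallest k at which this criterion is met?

|R_{1,1} − R_{0,0}| = 0.7302965 ≥ 3e-6
|R_{2,2} − R_{1,1}| = 0.0129313 ≥ 3e-6
|R_{3,3} − R_{2,2}| = 0.0000848 ≥ 3e-6
|R_{4,4} − R_{3,3}| = 0.0000002 < 3e-6

k = 4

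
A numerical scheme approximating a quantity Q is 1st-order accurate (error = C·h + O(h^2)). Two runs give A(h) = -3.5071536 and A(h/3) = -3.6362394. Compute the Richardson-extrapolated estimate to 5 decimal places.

-3.70078

The leading error scales as h; refining by a factor of 3 reduces it by 3^1 = 3.
Extrapolated value = (3·A(h/3) − A(h)) / (3 − 1)
= (3·(-3.6362394) − (-3.5071536)) / 2
= -7.4015646 / 2 = -3.7007823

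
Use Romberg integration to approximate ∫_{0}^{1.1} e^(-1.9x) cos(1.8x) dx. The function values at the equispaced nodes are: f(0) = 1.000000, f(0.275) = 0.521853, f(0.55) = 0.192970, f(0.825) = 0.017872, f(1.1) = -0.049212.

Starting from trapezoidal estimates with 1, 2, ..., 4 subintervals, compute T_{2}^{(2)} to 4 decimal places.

T_{0}^{(0)} (trapezoid, 1 panel, h=1.1000): 0.522933
T_{1}^{(0)} (trapezoid, 2 panels, h=0.5500): 0.367600
T_{2}^{(0)} (trapezoid, 4 panels, h=0.2750): 0.332224
T_{1}^{(1)} = 0.367600 + (0.367600 − 0.522933)/3 = 0.315822
T_{2}^{(1)} = 0.332224 + (0.332224 − 0.367600)/3 = 0.320432
T_{2}^{(2)} = 0.320432 + (0.320432 − 0.315822)/15 = 0.320739

0.3207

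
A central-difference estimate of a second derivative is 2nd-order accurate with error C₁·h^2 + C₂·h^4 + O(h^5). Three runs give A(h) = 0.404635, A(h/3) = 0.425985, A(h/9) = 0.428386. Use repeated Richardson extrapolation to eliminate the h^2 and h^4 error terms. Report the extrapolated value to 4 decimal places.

First eliminate the h^2 term (factor 3^2 = 9):
  B₁ = (9·0.425985 − 0.404635)/8 = 0.428654
  B₂ = (9·0.428386 − 0.425985)/8 = 0.428686
Then eliminate the h^4 term (factor 3^4 = 81):
  (81·0.428686 − 0.428654)/80 = 0.428686

0.4287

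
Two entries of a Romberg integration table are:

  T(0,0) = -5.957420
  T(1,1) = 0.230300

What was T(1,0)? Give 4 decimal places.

-1.3166

From T(1,1) = (4·T(1,0) − T(0,0))/3, solve for T(1,0):
4·T(1,0) = 3·0.230300 + (-5.957420) = -5.266520
T(1,0) = -1.316630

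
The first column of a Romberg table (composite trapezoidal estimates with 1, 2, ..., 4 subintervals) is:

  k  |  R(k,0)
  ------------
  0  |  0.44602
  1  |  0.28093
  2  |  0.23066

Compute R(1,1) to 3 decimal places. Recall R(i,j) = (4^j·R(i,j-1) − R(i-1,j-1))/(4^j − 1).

Richardson extrapolation on the trapezoidal column (denominator 4−1=3):
R(1,1) = (4·0.28093 − 0.44602) / 3 = 0.22590

0.226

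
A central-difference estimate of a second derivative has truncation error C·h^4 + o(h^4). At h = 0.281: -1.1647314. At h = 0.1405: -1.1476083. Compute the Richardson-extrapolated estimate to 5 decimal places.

The leading error scales as h^4; refining by a factor of 2 reduces it by 2^4 = 16.
Extrapolated value = (16·A(h/2) − A(h)) / (16 − 1)
= (16·(-1.1476083) − (-1.1647314)) / 15
= -17.1970014 / 15 = -1.1464668

-1.14647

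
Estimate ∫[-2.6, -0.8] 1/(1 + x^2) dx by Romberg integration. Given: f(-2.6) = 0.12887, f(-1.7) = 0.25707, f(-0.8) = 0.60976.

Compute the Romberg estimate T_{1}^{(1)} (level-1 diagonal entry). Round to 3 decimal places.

0.530

T_{0}^{(0)} (trapezoid, 1 panel, h=1.8000): 0.66477
T_{1}^{(0)} (trapezoid, 2 panels, h=0.9000): 0.56375
T_{1}^{(1)} = 0.56375 + (0.56375 − 0.66477)/3 = 0.53008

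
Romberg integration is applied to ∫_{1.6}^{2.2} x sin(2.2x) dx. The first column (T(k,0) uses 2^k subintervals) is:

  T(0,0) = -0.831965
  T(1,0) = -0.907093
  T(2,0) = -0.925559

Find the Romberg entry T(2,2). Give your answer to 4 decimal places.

-0.9317

Richardson extrapolation on the trapezoidal column (denominator 4−1=3):
T(1,1) = (4·(-0.907093) − (-0.831965)) / 3 = -0.932136
T(2,1) = -0.925559 + (-0.925559 − (-0.907093))/3 = -0.931714
T(2,2) = (16·(-0.931714) − (-0.932136)) / 15 = -0.931686
(Column j=1 coincides with Simpson's rule on the same nodes.)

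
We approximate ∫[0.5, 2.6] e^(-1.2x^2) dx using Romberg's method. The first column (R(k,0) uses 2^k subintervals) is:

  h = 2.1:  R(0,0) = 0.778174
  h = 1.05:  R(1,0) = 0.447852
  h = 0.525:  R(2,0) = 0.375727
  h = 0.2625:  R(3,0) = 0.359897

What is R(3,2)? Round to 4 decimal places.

Richardson extrapolation on the trapezoidal column (denominator 4−1=3):
R(2,1) = 0.375727 + (0.375727 − 0.447852)/3 = 0.351685
R(3,1) = 0.359897 + (0.359897 − 0.375727)/3 = 0.354620
R(3,2) = (16·0.354620 − 0.351685) / 15 = 0.354816

0.3548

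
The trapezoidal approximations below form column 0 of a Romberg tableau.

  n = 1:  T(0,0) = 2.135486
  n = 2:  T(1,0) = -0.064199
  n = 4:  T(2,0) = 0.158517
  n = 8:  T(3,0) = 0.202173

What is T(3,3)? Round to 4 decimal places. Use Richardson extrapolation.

0.2143

T(1,1) = -0.064199 + (-0.064199 − 2.135486)/3 = -0.797427
T(2,1) = 0.158517 + (0.158517 − (-0.064199))/3 = 0.232756
T(3,1) = 0.202173 + (0.202173 − 0.158517)/3 = 0.216725
T(2,2) = (16·0.232756 − (-0.797427)) / 15 = 0.301435
T(3,2) = (16·0.216725 − 0.232756) / 15 = 0.215656
T(3,3) = 0.215656 + (0.215656 − 0.301435)/63 = 0.214294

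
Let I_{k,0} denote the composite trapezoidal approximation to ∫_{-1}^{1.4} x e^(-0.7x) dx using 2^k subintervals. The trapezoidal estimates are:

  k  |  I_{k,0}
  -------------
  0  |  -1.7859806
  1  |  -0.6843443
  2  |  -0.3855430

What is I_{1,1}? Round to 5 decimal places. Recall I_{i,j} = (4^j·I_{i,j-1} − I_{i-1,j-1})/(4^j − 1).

I_{1,1} = (4·(-0.6843443) − (-1.7859806)) / 3 = -0.3171322

-0.31713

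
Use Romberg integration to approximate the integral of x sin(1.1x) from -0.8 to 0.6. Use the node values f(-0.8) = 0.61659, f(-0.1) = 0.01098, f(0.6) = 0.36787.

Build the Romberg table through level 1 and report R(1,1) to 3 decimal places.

0.240

R(0,0) (trapezoid, 1 panel, h=1.4000): 0.68912
R(1,0) (trapezoid, 2 panels, h=0.7000): 0.35225
R(1,1) = 0.35225 + (0.35225 − 0.68912)/3 = 0.23996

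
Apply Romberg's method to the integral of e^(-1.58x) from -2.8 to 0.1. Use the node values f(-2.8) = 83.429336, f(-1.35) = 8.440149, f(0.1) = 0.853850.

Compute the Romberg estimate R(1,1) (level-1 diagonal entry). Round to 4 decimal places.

57.0545

R(0,0) (trapezoid, 1 panel, h=2.9000): 122.210620
R(1,0) (trapezoid, 2 panels, h=1.4500): 73.343526
R(1,1) = 73.343526 + (73.343526 − 122.210620)/3 = 57.054495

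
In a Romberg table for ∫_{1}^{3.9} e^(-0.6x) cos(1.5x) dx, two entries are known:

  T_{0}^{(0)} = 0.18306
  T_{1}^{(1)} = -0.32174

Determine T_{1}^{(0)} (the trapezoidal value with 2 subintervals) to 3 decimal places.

From T_{1}^{(1)} = (4·T_{1}^{(0)} − T_{0}^{(0)})/3, solve for T_{1}^{(0)}:
4·T_{1}^{(0)} = 3·(-0.32174) + 0.18306 = -0.78216
T_{1}^{(0)} = -0.19554

-0.196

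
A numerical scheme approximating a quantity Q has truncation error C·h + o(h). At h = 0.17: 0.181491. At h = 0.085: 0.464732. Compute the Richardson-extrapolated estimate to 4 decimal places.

0.7480

Extrapolated value = (2·A(h/2) − A(h)) / (2 − 1)
= (2·0.464732 − 0.181491) / 1
= 0.747973 / 1 = 0.747973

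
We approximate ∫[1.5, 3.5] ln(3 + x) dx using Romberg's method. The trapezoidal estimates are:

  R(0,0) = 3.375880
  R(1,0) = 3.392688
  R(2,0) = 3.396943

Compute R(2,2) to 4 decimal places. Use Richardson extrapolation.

3.3984

R(1,1) = 3.392688 + (3.392688 − 3.375880)/3 = 3.398291
R(2,1) = (4·3.396943 − 3.392688) / 3 = 3.398361
R(2,2) = (16·3.398361 − 3.398291) / 15 = 3.398366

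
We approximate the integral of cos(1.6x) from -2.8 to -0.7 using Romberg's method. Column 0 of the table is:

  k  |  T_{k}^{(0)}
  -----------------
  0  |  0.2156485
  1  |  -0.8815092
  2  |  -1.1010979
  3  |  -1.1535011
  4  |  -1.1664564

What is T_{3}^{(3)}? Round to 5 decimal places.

-1.17077

Richardson extrapolation on the trapezoidal column (denominator 4−1=3):
T_{1}^{(1)} = -0.8815092 + (-0.8815092 − 0.2156485)/3 = -1.2472284
T_{2}^{(1)} = -1.1010979 + (-1.1010979 − (-0.8815092))/3 = -1.1742941
T_{3}^{(1)} = (4·(-1.1535011) − (-1.1010979)) / 3 = -1.1709688
T_{2}^{(2)} = (16·(-1.1742941) − (-1.2472284)) / 15 = -1.1694318
T_{3}^{(2)} = (16·(-1.1709688) − (-1.1742941)) / 15 = -1.1707471
T_{3}^{(3)} = (64·(-1.1707471) − (-1.1694318)) / 63 = -1.1707680
(Column j=1 coincides with Simpson's rule on the same nodes.)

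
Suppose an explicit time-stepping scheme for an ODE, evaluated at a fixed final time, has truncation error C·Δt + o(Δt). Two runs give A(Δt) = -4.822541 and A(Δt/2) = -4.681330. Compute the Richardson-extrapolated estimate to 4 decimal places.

The leading error scales as Δt; refining by a factor of 2 reduces it by 2^1 = 2.
Extrapolated value = (2·A(Δt/2) − A(Δt)) / (2 − 1)
= (2·(-4.681330) − (-4.822541)) / 1
= -4.540119 / 1 = -4.540119

-4.5401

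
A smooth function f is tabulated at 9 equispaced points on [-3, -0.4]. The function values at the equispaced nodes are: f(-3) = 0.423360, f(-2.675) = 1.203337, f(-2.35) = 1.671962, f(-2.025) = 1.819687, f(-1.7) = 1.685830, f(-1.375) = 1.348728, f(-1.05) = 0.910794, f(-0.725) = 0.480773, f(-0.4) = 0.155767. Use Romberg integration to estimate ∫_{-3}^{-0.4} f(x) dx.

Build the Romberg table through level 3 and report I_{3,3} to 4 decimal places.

I_{0,0} (trapezoid, 1 panel, h=2.6000): 0.752865
I_{1,0} (trapezoid, 2 panels, h=1.3000): 2.568012
I_{2,0} (trapezoid, 4 panels, h=0.6500): 2.962797
I_{3,0} (trapezoid, 8 panels, h=0.3250): 3.058469
I_{1,1} = 2.568012 + (2.568012 − 0.752865)/3 = 3.173061
I_{2,1} = 2.962797 + (2.962797 − 2.568012)/3 = 3.094392
I_{3,1} = 3.058469 + (3.058469 − 2.962797)/3 = 3.090360
I_{2,2} = 3.094392 + (3.094392 − 3.173061)/15 = 3.089147
I_{3,2} = 3.090360 + (3.090360 − 3.094392)/15 = 3.090091
I_{3,3} = 3.090091 + (3.090091 − 3.089147)/63 = 3.090106

3.0901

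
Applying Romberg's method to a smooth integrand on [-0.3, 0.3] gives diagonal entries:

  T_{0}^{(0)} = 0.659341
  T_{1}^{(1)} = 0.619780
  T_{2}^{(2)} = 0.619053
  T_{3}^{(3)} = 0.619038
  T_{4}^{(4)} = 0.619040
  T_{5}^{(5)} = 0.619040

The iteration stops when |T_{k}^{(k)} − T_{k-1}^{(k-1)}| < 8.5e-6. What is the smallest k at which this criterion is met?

|T_{1}^{(1)} − T_{0}^{(0)}| = 0.039561 ≥ 8.5e-6
|T_{2}^{(2)} − T_{1}^{(1)}| = 0.000727 ≥ 8.5e-6
|T_{3}^{(3)} − T_{2}^{(2)}| = 0.000015 ≥ 8.5e-6
|T_{4}^{(4)} − T_{3}^{(3)}| = 0.000002 < 8.5e-6

k = 4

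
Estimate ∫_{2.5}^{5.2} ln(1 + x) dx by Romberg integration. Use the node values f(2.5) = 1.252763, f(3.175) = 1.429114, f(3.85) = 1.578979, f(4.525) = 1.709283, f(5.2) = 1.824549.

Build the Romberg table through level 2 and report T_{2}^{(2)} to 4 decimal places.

4.2275

T_{0}^{(0)} (trapezoid, 1 panel, h=2.7000): 4.154371
T_{1}^{(0)} (trapezoid, 2 panels, h=1.3500): 4.208807
T_{2}^{(0)} (trapezoid, 4 panels, h=0.6750): 4.222822
T_{1}^{(1)} = 4.208807 + (4.208807 − 4.154371)/3 = 4.226952
T_{2}^{(1)} = 4.222822 + (4.222822 − 4.208807)/3 = 4.227494
T_{2}^{(2)} = 4.227494 + (4.227494 − 4.226952)/15 = 4.227530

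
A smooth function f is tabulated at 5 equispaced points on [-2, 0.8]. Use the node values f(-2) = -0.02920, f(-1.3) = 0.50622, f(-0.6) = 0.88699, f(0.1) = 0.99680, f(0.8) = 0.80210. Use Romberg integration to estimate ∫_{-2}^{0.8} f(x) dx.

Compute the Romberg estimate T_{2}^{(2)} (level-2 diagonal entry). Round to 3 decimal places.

T_{0}^{(0)} (trapezoid, 1 panel, h=2.8000): 1.08206
T_{1}^{(0)} (trapezoid, 2 panels, h=1.4000): 1.78282
T_{2}^{(0)} (trapezoid, 4 panels, h=0.7000): 1.94352
T_{1}^{(1)} = 1.78282 + (1.78282 − 1.08206)/3 = 2.01641
T_{2}^{(1)} = 1.94352 + (1.94352 − 1.78282)/3 = 1.99709
T_{2}^{(2)} = 1.99709 + (1.99709 − 2.01641)/15 = 1.99580

1.996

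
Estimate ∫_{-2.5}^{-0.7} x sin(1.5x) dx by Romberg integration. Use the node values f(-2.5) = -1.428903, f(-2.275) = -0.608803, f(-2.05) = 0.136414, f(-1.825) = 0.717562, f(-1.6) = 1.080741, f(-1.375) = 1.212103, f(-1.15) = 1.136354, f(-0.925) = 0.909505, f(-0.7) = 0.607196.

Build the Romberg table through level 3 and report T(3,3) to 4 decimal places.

0.9603

T(0,0) (trapezoid, 1 panel, h=1.8000): -0.739536
T(1,0) (trapezoid, 2 panels, h=0.9000): 0.602899
T(2,0) (trapezoid, 4 panels, h=0.4500): 0.874195
T(3,0) (trapezoid, 8 panels, h=0.2250): 0.938930
T(1,1) = 0.602899 + (0.602899 − (-0.739536))/3 = 1.050377
T(2,1) = 0.874195 + (0.874195 − 0.602899)/3 = 0.964627
T(3,1) = 0.938930 + (0.938930 − 0.874195)/3 = 0.960508
T(2,2) = 0.964627 + (0.964627 − 1.050377)/15 = 0.958910
T(3,2) = 0.960508 + (0.960508 − 0.964627)/15 = 0.960233
T(3,3) = 0.960233 + (0.960233 − 0.958910)/63 = 0.960254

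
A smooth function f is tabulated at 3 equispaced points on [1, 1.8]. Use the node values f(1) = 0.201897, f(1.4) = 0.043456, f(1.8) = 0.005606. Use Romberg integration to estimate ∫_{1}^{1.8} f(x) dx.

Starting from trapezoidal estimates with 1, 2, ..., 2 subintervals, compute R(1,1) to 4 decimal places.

R(0,0) (trapezoid, 1 panel, h=0.8000): 0.083001
R(1,0) (trapezoid, 2 panels, h=0.4000): 0.058883
R(1,1) = 0.058883 + (0.058883 − 0.083001)/3 = 0.050844

0.0508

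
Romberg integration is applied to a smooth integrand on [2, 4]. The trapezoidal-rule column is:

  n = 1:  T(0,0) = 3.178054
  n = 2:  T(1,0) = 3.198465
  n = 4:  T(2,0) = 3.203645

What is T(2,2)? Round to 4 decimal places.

3.2054

T(1,1) = (4·3.198465 − 3.178054) / 3 = 3.205269
T(2,1) = 3.203645 + (3.203645 − 3.198465)/3 = 3.205372
T(2,2) = (16·3.205372 − 3.205269) / 15 = 3.205379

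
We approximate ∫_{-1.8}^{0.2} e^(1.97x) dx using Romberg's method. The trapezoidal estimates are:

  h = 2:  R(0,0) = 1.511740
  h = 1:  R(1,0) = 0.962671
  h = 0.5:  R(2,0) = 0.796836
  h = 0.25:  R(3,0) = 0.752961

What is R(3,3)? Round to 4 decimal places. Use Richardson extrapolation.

Richardson extrapolation on the trapezoidal column (denominator 4−1=3):
R(1,1) = 0.962671 + (0.962671 − 1.511740)/3 = 0.779648
R(2,1) = 0.796836 + (0.796836 − 0.962671)/3 = 0.741558
R(3,1) = (4·0.752961 − 0.796836) / 3 = 0.738336
R(2,2) = (16·0.741558 − 0.779648) / 15 = 0.739019
R(3,2) = 0.738336 + (0.738336 − 0.741558)/15 = 0.738121
R(3,3) = 0.738121 + (0.738121 − 0.739019)/63 = 0.738107
(Column j=1 coincides with Simpson's rule on the same nodes.)

0.7381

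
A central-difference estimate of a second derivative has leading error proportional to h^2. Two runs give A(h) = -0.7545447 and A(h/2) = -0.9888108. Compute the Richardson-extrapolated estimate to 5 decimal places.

-1.06690

Extrapolated value = (4·A(h/2) − A(h)) / (4 − 1)
= (4·(-0.9888108) − (-0.7545447)) / 3
= -3.2006985 / 3 = -1.0668995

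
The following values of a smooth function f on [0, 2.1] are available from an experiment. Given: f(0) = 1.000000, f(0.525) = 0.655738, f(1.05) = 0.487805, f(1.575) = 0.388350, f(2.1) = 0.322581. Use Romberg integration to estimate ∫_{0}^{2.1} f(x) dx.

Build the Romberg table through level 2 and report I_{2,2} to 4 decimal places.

I_{0,0} (trapezoid, 1 panel, h=2.1000): 1.388710
I_{1,0} (trapezoid, 2 panels, h=1.0500): 1.206550
I_{2,0} (trapezoid, 4 panels, h=0.5250): 1.151421
I_{1,1} = 1.206550 + (1.206550 − 1.388710)/3 = 1.145830
I_{2,1} = 1.151421 + (1.151421 − 1.206550)/3 = 1.133045
I_{2,2} = 1.133045 + (1.133045 − 1.145830)/15 = 1.132193

1.1322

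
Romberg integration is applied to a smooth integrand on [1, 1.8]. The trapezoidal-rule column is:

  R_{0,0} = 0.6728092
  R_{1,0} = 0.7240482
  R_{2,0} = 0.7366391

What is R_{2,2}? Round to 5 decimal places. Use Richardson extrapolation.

0.74082

Richardson extrapolation on the trapezoidal column (denominator 4−1=3):
R_{1,1} = 0.7240482 + (0.7240482 − 0.6728092)/3 = 0.7411279
R_{2,1} = 0.7366391 + (0.7366391 − 0.7240482)/3 = 0.7408361
R_{2,2} = (16·0.7408361 − 0.7411279) / 15 = 0.7408166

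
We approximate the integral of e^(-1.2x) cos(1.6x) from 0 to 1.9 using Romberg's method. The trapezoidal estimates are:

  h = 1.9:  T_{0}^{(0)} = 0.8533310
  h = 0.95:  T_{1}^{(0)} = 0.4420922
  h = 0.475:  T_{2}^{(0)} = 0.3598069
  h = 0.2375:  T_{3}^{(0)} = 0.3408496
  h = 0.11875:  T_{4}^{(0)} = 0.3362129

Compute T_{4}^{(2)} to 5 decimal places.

0.33468

T_{3}^{(1)} = 0.3408496 + (0.3408496 − 0.3598069)/3 = 0.3345305
T_{4}^{(1)} = (4·0.3362129 − 0.3408496) / 3 = 0.3346673
T_{4}^{(2)} = 0.3346673 + (0.3346673 − 0.3345305)/15 = 0.3346764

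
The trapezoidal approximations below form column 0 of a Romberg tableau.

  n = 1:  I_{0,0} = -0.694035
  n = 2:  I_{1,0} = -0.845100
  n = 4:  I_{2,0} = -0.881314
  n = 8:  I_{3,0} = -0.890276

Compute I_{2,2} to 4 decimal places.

-0.8932

Richardson extrapolation on the trapezoidal column (denominator 4−1=3):
I_{1,1} = -0.845100 + (-0.845100 − (-0.694035))/3 = -0.895455
I_{2,1} = -0.881314 + (-0.881314 − (-0.845100))/3 = -0.893385
I_{2,2} = (16·(-0.893385) − (-0.895455)) / 15 = -0.893247
(Column j=1 coincides with Simpson's rule on the same nodes.)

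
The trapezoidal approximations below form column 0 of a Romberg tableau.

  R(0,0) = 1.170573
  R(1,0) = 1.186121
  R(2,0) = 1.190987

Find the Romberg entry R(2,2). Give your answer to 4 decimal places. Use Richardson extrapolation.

Richardson extrapolation on the trapezoidal column (denominator 4−1=3):
R(1,1) = (4·1.186121 − 1.170573) / 3 = 1.191304
R(2,1) = (4·1.190987 − 1.186121) / 3 = 1.192609
R(2,2) = 1.192609 + (1.192609 − 1.191304)/15 = 1.192696
(Column j=1 coincides with Simpson's rule on the same nodes.)

1.1927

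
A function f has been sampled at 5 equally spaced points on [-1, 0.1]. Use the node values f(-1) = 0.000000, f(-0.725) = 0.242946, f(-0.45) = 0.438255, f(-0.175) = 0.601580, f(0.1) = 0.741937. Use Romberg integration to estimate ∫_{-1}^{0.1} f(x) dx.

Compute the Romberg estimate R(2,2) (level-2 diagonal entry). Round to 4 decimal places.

R(0,0) (trapezoid, 1 panel, h=1.1000): 0.408065
R(1,0) (trapezoid, 2 panels, h=0.5500): 0.445073
R(2,0) (trapezoid, 4 panels, h=0.2750): 0.454781
R(1,1) = 0.445073 + (0.445073 − 0.408065)/3 = 0.457409
R(2,1) = 0.454781 + (0.454781 − 0.445073)/3 = 0.458017
R(2,2) = 0.458017 + (0.458017 − 0.457409)/15 = 0.458058

0.4581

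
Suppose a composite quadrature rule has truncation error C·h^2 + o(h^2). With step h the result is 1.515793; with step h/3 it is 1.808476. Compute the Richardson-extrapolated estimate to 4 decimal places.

Extrapolated value = (9·A(h/3) − A(h)) / (9 − 1)
= (9·1.808476 − 1.515793) / 8
= 14.760491 / 8 = 1.845061

1.8451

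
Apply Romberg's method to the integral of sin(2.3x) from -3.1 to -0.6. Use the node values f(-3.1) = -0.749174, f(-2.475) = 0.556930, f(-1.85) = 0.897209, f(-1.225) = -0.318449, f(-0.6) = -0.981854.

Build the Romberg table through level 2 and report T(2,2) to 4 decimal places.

T(0,0) (trapezoid, 1 panel, h=2.5000): -2.163785
T(1,0) (trapezoid, 2 panels, h=1.2500): 0.039619
T(2,0) (trapezoid, 4 panels, h=0.6250): 0.168860
T(1,1) = 0.039619 + (0.039619 − (-2.163785))/3 = 0.774087
T(2,1) = 0.168860 + (0.168860 − 0.039619)/3 = 0.211940
T(2,2) = 0.211940 + (0.211940 − 0.774087)/15 = 0.174464

0.1745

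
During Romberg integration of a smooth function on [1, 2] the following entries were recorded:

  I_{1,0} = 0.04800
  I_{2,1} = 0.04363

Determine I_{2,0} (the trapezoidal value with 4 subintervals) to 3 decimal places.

0.045

From I_{2,1} = (4·I_{2,0} − I_{1,0})/3, solve for I_{2,0}:
4·I_{2,0} = 3·0.04363 + 0.04800 = 0.17889
I_{2,0} = 0.04472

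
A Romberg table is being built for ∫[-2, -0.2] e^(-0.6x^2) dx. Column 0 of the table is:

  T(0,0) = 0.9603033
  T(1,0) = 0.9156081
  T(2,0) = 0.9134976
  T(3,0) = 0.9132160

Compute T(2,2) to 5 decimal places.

0.91360

Richardson extrapolation on the trapezoidal column (denominator 4−1=3):
T(1,1) = (4·0.9156081 − 0.9603033) / 3 = 0.9007097
T(2,1) = (4·0.9134976 − 0.9156081) / 3 = 0.9127941
T(2,2) = 0.9127941 + (0.9127941 − 0.9007097)/15 = 0.9135997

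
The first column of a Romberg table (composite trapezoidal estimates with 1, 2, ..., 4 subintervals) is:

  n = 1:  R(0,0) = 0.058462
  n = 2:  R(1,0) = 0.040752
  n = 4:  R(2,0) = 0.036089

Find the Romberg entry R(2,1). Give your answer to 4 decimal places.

0.0345

Richardson extrapolation on the trapezoidal column (denominator 4−1=3):
R(2,1) = (4·0.036089 − 0.040752) / 3 = 0.034535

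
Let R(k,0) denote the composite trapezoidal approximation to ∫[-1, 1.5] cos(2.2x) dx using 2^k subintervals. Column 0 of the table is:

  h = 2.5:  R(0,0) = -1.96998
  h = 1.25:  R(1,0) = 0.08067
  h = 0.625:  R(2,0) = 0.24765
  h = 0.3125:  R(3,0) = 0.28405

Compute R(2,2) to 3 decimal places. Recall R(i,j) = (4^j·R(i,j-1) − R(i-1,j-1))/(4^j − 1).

0.273

R(1,1) = 0.08067 + (0.08067 − (-1.96998))/3 = 0.76422
R(2,1) = 0.24765 + (0.24765 − 0.08067)/3 = 0.30331
R(2,2) = 0.30331 + (0.30331 − 0.76422)/15 = 0.27258
(Column j=1 coincides with Simpson's rule on the same nodes.)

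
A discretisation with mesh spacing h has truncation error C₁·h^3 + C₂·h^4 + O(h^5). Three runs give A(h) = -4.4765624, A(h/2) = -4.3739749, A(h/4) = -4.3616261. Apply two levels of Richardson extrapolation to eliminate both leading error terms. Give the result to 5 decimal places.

First eliminate the h^3 term (factor 2^3 = 8):
  B₁ = (8·(-4.3739749) − (-4.4765624))/7 = -4.3593195
  B₂ = (8·(-4.3616261) − (-4.3739749))/7 = -4.3598620
Then eliminate the h^4 term (factor 2^4 = 16):
  (16·(-4.3598620) − (-4.3593195))/15 = -4.3598982

-4.35990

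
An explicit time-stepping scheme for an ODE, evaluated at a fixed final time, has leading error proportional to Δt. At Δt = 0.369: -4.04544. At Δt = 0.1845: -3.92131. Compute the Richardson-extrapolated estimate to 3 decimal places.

-3.797

Extrapolated value = (2·A(Δt/2) − A(Δt)) / (2 − 1)
= (2·(-3.92131) − (-4.04544)) / 1
= -3.79718 / 1 = -3.79718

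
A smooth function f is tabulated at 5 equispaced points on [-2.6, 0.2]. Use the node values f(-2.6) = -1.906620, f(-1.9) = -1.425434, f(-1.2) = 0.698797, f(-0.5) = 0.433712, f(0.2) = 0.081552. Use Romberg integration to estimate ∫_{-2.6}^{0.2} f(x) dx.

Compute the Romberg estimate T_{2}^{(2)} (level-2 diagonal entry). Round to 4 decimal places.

-1.1239

T_{0}^{(0)} (trapezoid, 1 panel, h=2.8000): -2.555095
T_{1}^{(0)} (trapezoid, 2 panels, h=1.4000): -0.299232
T_{2}^{(0)} (trapezoid, 4 panels, h=0.7000): -0.843821
T_{1}^{(1)} = -0.299232 + (-0.299232 − (-2.555095))/3 = 0.452722
T_{2}^{(1)} = -0.843821 + (-0.843821 − (-0.299232))/3 = -1.025351
T_{2}^{(2)} = -1.025351 + (-1.025351 − 0.452722)/15 = -1.123889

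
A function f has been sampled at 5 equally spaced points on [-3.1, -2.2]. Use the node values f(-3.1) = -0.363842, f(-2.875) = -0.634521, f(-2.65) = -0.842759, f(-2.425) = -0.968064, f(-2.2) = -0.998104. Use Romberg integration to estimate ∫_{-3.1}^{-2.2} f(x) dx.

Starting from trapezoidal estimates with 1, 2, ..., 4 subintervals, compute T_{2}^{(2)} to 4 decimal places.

T_{0}^{(0)} (trapezoid, 1 panel, h=0.9000): -0.612876
T_{1}^{(0)} (trapezoid, 2 panels, h=0.4500): -0.685679
T_{2}^{(0)} (trapezoid, 4 panels, h=0.2250): -0.703421
T_{1}^{(1)} = -0.685679 + (-0.685679 − (-0.612876))/3 = -0.709947
T_{2}^{(1)} = -0.703421 + (-0.703421 − (-0.685679))/3 = -0.709335
T_{2}^{(2)} = -0.709335 + (-0.709335 − (-0.709947))/15 = -0.709294

-0.7093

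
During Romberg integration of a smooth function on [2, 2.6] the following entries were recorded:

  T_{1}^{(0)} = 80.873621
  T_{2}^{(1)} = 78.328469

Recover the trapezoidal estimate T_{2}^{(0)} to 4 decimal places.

78.9648

From T_{2}^{(1)} = (4·T_{2}^{(0)} − T_{1}^{(0)})/3, solve for T_{2}^{(0)}:
4·T_{2}^{(0)} = 3·78.328469 + 80.873621 = 315.859028
T_{2}^{(0)} = 78.964757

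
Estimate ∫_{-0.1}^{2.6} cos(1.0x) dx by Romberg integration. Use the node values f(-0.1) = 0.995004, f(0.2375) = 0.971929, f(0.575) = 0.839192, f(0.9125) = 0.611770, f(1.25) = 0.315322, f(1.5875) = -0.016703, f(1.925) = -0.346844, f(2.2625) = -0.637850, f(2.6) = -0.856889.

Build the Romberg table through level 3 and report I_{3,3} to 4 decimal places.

0.6153

I_{0,0} (trapezoid, 1 panel, h=2.7000): 0.186455
I_{1,0} (trapezoid, 2 panels, h=1.3500): 0.518912
I_{2,0} (trapezoid, 4 panels, h=0.6750): 0.591791
I_{3,0} (trapezoid, 8 panels, h=0.3375): 0.609482
I_{1,1} = 0.518912 + (0.518912 − 0.186455)/3 = 0.629731
I_{2,1} = 0.591791 + (0.591791 − 0.518912)/3 = 0.616084
I_{3,1} = 0.609482 + (0.609482 − 0.591791)/3 = 0.615379
I_{2,2} = 0.616084 + (0.616084 − 0.629731)/15 = 0.615174
I_{3,2} = 0.615379 + (0.615379 − 0.616084)/15 = 0.615332
I_{3,3} = 0.615332 + (0.615332 − 0.615174)/63 = 0.615335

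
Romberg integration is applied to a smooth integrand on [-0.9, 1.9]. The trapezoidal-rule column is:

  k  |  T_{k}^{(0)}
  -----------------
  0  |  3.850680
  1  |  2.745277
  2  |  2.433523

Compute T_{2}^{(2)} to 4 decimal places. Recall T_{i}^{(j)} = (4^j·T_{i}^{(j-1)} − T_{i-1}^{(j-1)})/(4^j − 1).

2.3265

Richardson extrapolation on the trapezoidal column (denominator 4−1=3):
T_{1}^{(1)} = (4·2.745277 − 3.850680) / 3 = 2.376809
T_{2}^{(1)} = 2.433523 + (2.433523 − 2.745277)/3 = 2.329605
T_{2}^{(2)} = (16·2.329605 − 2.376809) / 15 = 2.326458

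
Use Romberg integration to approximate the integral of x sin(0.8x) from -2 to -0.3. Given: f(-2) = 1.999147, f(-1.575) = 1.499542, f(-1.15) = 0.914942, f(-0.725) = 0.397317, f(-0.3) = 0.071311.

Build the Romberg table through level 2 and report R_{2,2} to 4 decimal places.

1.6277

R_{0,0} (trapezoid, 1 panel, h=1.7000): 1.759889
R_{1,0} (trapezoid, 2 panels, h=0.8500): 1.657645
R_{2,0} (trapezoid, 4 panels, h=0.4250): 1.634988
R_{1,1} = 1.657645 + (1.657645 − 1.759889)/3 = 1.623564
R_{2,1} = 1.634988 + (1.634988 − 1.657645)/3 = 1.627436
R_{2,2} = 1.627436 + (1.627436 − 1.623564)/15 = 1.627694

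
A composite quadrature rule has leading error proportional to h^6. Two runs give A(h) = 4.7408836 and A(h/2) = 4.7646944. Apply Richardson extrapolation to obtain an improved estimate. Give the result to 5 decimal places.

4.76507

The leading error scales as h^6; refining by a factor of 2 reduces it by 2^6 = 64.
Extrapolated value = (64·A(h/2) − A(h)) / (64 − 1)
= (64·4.7646944 − 4.7408836) / 63
= 300.1995580 / 63 = 4.7650723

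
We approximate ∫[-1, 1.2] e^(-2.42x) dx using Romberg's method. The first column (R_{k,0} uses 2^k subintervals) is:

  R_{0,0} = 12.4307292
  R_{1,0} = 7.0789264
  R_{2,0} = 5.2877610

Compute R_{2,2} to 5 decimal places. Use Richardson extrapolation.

Richardson extrapolation on the trapezoidal column (denominator 4−1=3):
R_{1,1} = 7.0789264 + (7.0789264 − 12.4307292)/3 = 5.2949921
R_{2,1} = (4·5.2877610 − 7.0789264) / 3 = 4.6907059
R_{2,2} = 4.6907059 + (4.6907059 − 5.2949921)/15 = 4.6504202
(Column j=1 coincides with Simpson's rule on the same nodes.)

4.65042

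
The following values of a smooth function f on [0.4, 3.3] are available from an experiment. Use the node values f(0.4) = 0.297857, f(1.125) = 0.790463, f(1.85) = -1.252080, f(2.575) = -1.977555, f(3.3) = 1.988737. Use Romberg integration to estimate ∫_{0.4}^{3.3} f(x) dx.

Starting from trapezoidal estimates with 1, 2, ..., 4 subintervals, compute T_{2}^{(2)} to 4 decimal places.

-1.1924

T_{0}^{(0)} (trapezoid, 1 panel, h=2.9000): 3.315561
T_{1}^{(0)} (trapezoid, 2 panels, h=1.4500): -0.157735
T_{2}^{(0)} (trapezoid, 4 panels, h=0.7250): -0.939509
T_{1}^{(1)} = -0.157735 + (-0.157735 − 3.315561)/3 = -1.315500
T_{2}^{(1)} = -0.939509 + (-0.939509 − (-0.157735))/3 = -1.200100
T_{2}^{(2)} = -1.200100 + (-1.200100 − (-1.315500))/15 = -1.192407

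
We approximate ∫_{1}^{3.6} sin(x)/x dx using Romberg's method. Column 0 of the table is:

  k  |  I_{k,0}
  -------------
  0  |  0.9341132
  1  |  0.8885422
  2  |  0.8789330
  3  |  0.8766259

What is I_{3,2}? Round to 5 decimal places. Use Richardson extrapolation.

0.87587

Richardson extrapolation on the trapezoidal column (denominator 4−1=3):
I_{2,1} = (4·0.8789330 − 0.8885422) / 3 = 0.8757299
I_{3,1} = 0.8766259 + (0.8766259 − 0.8789330)/3 = 0.8758569
I_{3,2} = 0.8758569 + (0.8758569 − 0.8757299)/15 = 0.8758654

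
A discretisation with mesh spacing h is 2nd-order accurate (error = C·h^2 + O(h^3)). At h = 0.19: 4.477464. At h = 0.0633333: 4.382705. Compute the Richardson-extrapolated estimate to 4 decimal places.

Extrapolated value = (9·A(h/3) − A(h)) / (9 − 1)
= (9·4.382705 − 4.477464) / 8
= 34.966881 / 8 = 4.370860

4.3709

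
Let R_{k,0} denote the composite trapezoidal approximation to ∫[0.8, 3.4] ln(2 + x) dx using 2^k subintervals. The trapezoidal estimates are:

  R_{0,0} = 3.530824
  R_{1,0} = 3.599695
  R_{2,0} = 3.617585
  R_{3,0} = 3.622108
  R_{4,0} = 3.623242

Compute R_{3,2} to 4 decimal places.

Richardson extrapolation on the trapezoidal column (denominator 4−1=3):
R_{2,1} = 3.617585 + (3.617585 − 3.599695)/3 = 3.623548
R_{3,1} = 3.622108 + (3.622108 − 3.617585)/3 = 3.623616
R_{3,2} = (16·3.623616 − 3.623548) / 15 = 3.623621
(Column j=1 coincides with Simpson's rule on the same nodes.)

3.6236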